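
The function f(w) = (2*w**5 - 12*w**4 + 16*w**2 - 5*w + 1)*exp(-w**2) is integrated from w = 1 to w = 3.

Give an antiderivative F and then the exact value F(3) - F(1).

f has the shape u'v + uv' for u = -w**4 + 6*w**3 - 2*w**2 + w + 1/2 and v = exp(-w**2) — it is the derivative of the product u*v.
F(w) = 2*(-w**4/2 + 3*w**3 - w**2 + w/2 + 1/4)*exp(-w**2) is an antiderivative of f.
Check: d/dw[2*(-w**4/2 + 3*w**3 - w**2 + w/2 + 1/4)*exp(-w**2)] = (2*w**5 - 12*w**4 + 16*w**2 - 5*w + 1)*exp(-w**2) = f(w).
F(3) = 133*exp(-9)/2; F(1) = 9*exp(-1)/2.
Integral = F(3) - F(1) = -9*exp(-1)/2 + 133*exp(-9)/2.

Antiderivative: F(w) = 2*(-w**4/2 + 3*w**3 - w**2 + w/2 + 1/4)*exp(-w**2); value = -9*exp(-1)/2 + 133*exp(-9)/2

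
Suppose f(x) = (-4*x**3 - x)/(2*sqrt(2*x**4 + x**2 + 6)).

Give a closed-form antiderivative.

f matches the chain-rule pattern g'(h)*h' with inner function h(x) = 2*x**4 + x**2 + 6; substituting u = h(x) collapses the integral.
Check: d/dx[-sqrt(2*x**4 + x**2 + 6)/2] = (-4*x**3 - x)/(2*sqrt(2*x**4 + x**2 + 6)) = f(x).

An antiderivative is F(x) = -sqrt(2*x**4 + x**2 + 6)/2.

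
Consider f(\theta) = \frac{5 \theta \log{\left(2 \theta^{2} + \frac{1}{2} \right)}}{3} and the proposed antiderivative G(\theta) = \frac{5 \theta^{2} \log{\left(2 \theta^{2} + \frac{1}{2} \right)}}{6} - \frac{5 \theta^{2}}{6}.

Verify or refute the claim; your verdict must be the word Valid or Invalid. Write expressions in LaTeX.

Invalid: d/d\theta[G] - f = - \frac{5 \theta}{12 \theta^{2} + 3}, which is not 0.

d/d\theta[G] = \frac{20 \theta^{3} \log{\left(2 \theta^{2} + \frac{1}{2} \right)} + 5 \theta \log{\left(2 \theta^{2} + \frac{1}{2} \right)} - 5 \theta}{12 \theta^{2} + 3}
d/d\theta[G] - f(\theta) = - \frac{5 \theta}{12 \theta^{2} + 3} != 0.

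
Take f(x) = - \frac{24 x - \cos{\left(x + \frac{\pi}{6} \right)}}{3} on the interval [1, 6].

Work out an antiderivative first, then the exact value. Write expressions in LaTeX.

Whatever form F(x) takes, F'(x) = f(x) is non-negotiable.
F(x) = - 4 x^{2} + \frac{\sin{\left(x + \frac{\pi}{6} \right)}}{3} is an antiderivative of f.
Check: d/dx[- 4 x^{2} + \frac{\sin{\left(x + \frac{\pi}{6} \right)}}{3}] = - 8 x + \frac{\cos{\left(x + \frac{\pi}{6} \right)}}{3}, which equals f(x).
F(6) = -144 + \frac{\sin{\left(\frac{\pi}{6} + 6 \right)}}{3}; F(1) = -4 + \frac{\sin{\left(\frac{\pi}{6} + 1 \right)}}{3}.
Integral = F(6) - F(1) = -140 - \frac{\sin{\left(\frac{\pi}{6} + 1 \right)}}{3} + \frac{\sin{\left(\frac{\pi}{6} + 6 \right)}}{3}.

Antiderivative: F(x) = - 4 x^{2} + \frac{\sin{\left(x + \frac{\pi}{6} \right)}}{3}; value = -140 - \frac{\sin{\left(\frac{\pi}{6} + 1 \right)}}{3} + \frac{\sin{\left(\frac{\pi}{6} + 6 \right)}}{3}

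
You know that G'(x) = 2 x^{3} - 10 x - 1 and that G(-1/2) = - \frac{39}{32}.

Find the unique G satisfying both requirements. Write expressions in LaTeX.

Integrate term by term and add the pieces.
A general antiderivative is \frac{x^{4}}{2} - 5 x^{2} - x - 1 + C.
The condition gives C = - \frac{39}{32} - (- \frac{55}{32}) = \frac{1}{2}.
So G(x) = \frac{x^{4}}{2} - 5 x^{2} - x - \frac{1}{2}.
Check: d/dx[\frac{x^{4}}{2} - 5 x^{2} - x - \frac{1}{2}] = 2 x^{3} - 10 x - 1 = G'(x).

G(x) = \frac{x^{4}}{2} - 5 x^{2} - x - \frac{1}{2}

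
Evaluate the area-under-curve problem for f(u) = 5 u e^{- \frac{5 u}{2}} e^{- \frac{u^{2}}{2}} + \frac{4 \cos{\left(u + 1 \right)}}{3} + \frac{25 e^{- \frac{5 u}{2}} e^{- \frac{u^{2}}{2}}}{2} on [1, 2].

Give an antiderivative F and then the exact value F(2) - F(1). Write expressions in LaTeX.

Antiderivative: F(u) = \frac{- 15 e^{- \frac{u^{2}}{2} - \frac{5 u}{2}} + 4 \sin{\left(u + 1 \right)}}{3}; value = - \frac{4 \sin{\left(2 \right)}}{3} - \frac{5}{e^{7}} + \frac{4 \sin{\left(3 \right)}}{3} + \frac{5}{e^{3}}

The integrand splits into summands that can be handled one at a time.
F(u) = \frac{- 15 e^{- \frac{u^{2}}{2} - \frac{5 u}{2}} + 4 \sin{\left(u + 1 \right)}}{3} is an antiderivative of f.
Check: d/du[\frac{- 15 e^{- \frac{u^{2}}{2} - \frac{5 u}{2}} + 4 \sin{\left(u + 1 \right)}}{3}] = \frac{\left(30 u + 8 e^{\frac{5 u}{2}} e^{\frac{u^{2}}{2}} \cos{\left(u + 1 \right)} + 75\right) e^{- \frac{5 u}{2}} e^{- \frac{u^{2}}{2}}}{6}, which equals f(u).
F(2) = - \frac{5}{e^{7}} + \frac{4 \sin{\left(3 \right)}}{3}; F(1) = - \frac{5}{e^{3}} + \frac{4 \sin{\left(2 \right)}}{3}.
Integral = F(2) - F(1) = - \frac{4 \sin{\left(2 \right)}}{3} - \frac{5}{e^{7}} + \frac{4 \sin{\left(3 \right)}}{3} + \frac{5}{e^{3}}.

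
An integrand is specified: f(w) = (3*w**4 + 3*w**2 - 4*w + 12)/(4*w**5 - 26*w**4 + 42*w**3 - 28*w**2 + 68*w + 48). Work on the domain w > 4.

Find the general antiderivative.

F(w) = (62524*log(w - 4) - 43740*log(w - 3) + 2629*log(w + 1/2) - 1351*log(w**2 + 2) + 2030*sqrt(2)*atan(sqrt(2)*w/2))/24948 + C

The denominator factors as 2*(w - 4)*(w - 3)*(2*w + 1)*(w**2 + 2); partial fractions split f into directly integrable pieces: -(193*w - 290)/(1782*(w**2 + 2)) + 239/(1134*(2*w + 1)) - 135/(77*(w - 3)) + 203/(81*(w - 4)).
Check: d/dw[(62524*log(w - 4) - 43740*log(w - 3) + 2629*log(w + 1/2) - 1351*log(w**2 + 2) + 2030*sqrt(2)*atan(sqrt(2)*w/2))/24948] = (3*w**4 + 3*w**2 - 4*w + 12)/(4*w**5 - 26*w**4 + 42*w**3 - 28*w**2 + 68*w + 48) = f(w).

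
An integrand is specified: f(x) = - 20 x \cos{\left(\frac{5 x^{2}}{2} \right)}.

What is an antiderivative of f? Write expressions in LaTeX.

An antiderivative is F(x) = - 4 \sin{\left(\frac{5 x^{2}}{2} \right)}.

f matches the chain-rule pattern g'(h)*h' with inner function h(x) = \frac{5 x^{2}}{2}; substituting u = h(x) collapses the integral.
Check: d/dx[- 4 \sin{\left(\frac{5 x^{2}}{2} \right)}] = - 20 x \cos{\left(\frac{5 x^{2}}{2} \right)} = f(x).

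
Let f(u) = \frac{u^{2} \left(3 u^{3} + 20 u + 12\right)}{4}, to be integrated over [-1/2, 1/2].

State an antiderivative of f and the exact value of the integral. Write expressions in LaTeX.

Antiderivative: F(u) = \frac{u^{6}}{8} + \frac{5 u^{4}}{4} + u^{3}; value = \frac{1}{4}

An antiderivative F(u) passes only if d/du[F] lands on f(u) exactly.
F(u) = \frac{u^{6}}{8} + \frac{5 u^{4}}{4} + u^{3} is an antiderivative of f.
Check: d/du[\frac{u^{6}}{8} + \frac{5 u^{4}}{4} + u^{3}] = \frac{3 u^{5}}{4} + 5 u^{3} + 3 u^{2}, which equals f(u).
F(1/2) = \frac{105}{512}; F(-1/2) = - \frac{23}{512}.
Integral = F(1/2) - F(-1/2) = \frac{1}{4}.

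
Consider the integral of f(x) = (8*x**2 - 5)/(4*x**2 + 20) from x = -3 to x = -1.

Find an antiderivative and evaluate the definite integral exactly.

Antiderivative: F(x) = (8*x - 9*sqrt(5)*atan(sqrt(5)*x/5))/4; value = -9*sqrt(5)*atan(3*sqrt(5)/5)/4 + 9*sqrt(5)*atan(sqrt(5)/5)/4 + 4

A first test for any F(x): its x-derivative must equal f(x) identically.
F(x) = (8*x - 9*sqrt(5)*atan(sqrt(5)*x/5))/4 is an antiderivative of f.
Check: d/dx[(8*x - 9*sqrt(5)*atan(sqrt(5)*x/5))/4] = (8*x**2 - 5)/(4*x**2 + 20) = f(x).
F(-1) = -2 + 9*sqrt(5)*atan(sqrt(5)/5)/4; F(-3) = -6 + 9*sqrt(5)*atan(3*sqrt(5)/5)/4.
Integral = F(-1) - F(-3) = -9*sqrt(5)*atan(3*sqrt(5)/5)/4 + 9*sqrt(5)*atan(sqrt(5)/5)/4 + 4.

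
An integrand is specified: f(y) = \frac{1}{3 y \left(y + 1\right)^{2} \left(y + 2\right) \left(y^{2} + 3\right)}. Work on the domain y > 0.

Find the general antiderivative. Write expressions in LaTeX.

The denominator factors as 3 y \left(y + 1\right)^{2} \left(y + 2\right) \left(y^{2} + 3\right); partial fractions split f into directly integrable pieces: \frac{5 y - 3}{504 \left(y^{2} + 3\right)} - \frac{1}{42 \left(y + 2\right)} - \frac{1}{24 \left(y + 1\right)} - \frac{1}{12 \left(y + 1\right)^{2}} + \frac{1}{18 y}.
Check: d/dy[\frac{56 \left(y + 1\right) \log{\left(y \right)} - 42 \left(y + 1\right) \log{\left(y + 1 \right)} - 24 \left(y + 1\right) \log{\left(y + 2 \right)} + 5 \left(y + 1\right) \log{\left(y^{2} + 3 \right)} - 2 \sqrt{3} \left(y + 1\right) \operatorname{atan}{\left(\frac{\sqrt{3} y}{3} \right)} + 84}{1008 \left(y + 1\right)}] = \frac{1}{3 y^{6} + 12 y^{5} + 24 y^{4} + 42 y^{3} + 45 y^{2} + 18 y}, which equals f(y).

F(y) = \frac{56 \left(y + 1\right) \log{\left(y \right)} - 42 \left(y + 1\right) \log{\left(y + 1 \right)} - 24 \left(y + 1\right) \log{\left(y + 2 \right)} + 5 \left(y + 1\right) \log{\left(y^{2} + 3 \right)} - 2 \sqrt{3} \left(y + 1\right) \operatorname{atan}{\left(\frac{\sqrt{3} y}{3} \right)} + 84}{1008 \left(y + 1\right)} + C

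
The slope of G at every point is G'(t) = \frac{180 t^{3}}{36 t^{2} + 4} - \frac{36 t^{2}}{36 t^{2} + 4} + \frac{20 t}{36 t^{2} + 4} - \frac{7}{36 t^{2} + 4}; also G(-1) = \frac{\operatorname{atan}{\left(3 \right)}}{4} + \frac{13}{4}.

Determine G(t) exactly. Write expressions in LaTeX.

The integrand splits into summands that can be handled one at a time.
A general antiderivative is \frac{5 t^{2}}{2} - t - \frac{\operatorname{atan}{\left(3 t \right)}}{4} - \frac{3}{4} + C.
The condition gives C = \frac{\operatorname{atan}{\left(3 \right)}}{4} + \frac{13}{4} - (\frac{\operatorname{atan}{\left(3 \right)}}{4} + \frac{11}{4}) = \frac{1}{2}.
So G(t) = \frac{10 t^{2} - 4 t - \operatorname{atan}{\left(3 t \right)} - 1}{4}.
Check: d/dt[\frac{10 t^{2} - 4 t - \operatorname{atan}{\left(3 t \right)} - 1}{4}] = \frac{180 t^{3} - 36 t^{2} + 20 t - 7}{36 t^{2} + 4}, which equals G'(t).

G(t) = \frac{10 t^{2} - 4 t - \operatorname{atan}{\left(3 t \right)} - 1}{4}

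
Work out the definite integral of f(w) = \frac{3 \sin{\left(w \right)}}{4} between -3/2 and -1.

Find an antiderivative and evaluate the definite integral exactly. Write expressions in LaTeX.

Antiderivative: F(w) = - \frac{3 \cos{\left(w \right)}}{4}; value = - \frac{3 \cos{\left(1 \right)}}{4} + \frac{3 \cos{\left(\frac{3}{2} \right)}}{4}

For F(w) to be correct the identity F'(w) - f(w) = 0 must hold.
F(w) = - \frac{3 \cos{\left(w \right)}}{4} is an antiderivative of f.
Check: d/dw[- \frac{3 \cos{\left(w \right)}}{4}] = \frac{3 \sin{\left(w \right)}}{4} = f(w).
F(-1) = - \frac{3 \cos{\left(1 \right)}}{4}; F(-3/2) = - \frac{3 \cos{\left(\frac{3}{2} \right)}}{4}.
Integral = F(-1) - F(-3/2) = - \frac{3 \cos{\left(1 \right)}}{4} + \frac{3 \cos{\left(\frac{3}{2} \right)}}{4}.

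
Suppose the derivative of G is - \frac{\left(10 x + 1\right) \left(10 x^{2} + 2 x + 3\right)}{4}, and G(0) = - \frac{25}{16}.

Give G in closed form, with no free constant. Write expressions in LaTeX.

G(x) = - \frac{25 x^{4}}{4} - \frac{5 x^{3}}{2} - 4 x^{2} - \frac{3 x}{4} - \frac{25}{16}

G'(x) matches the chain-rule pattern g'(h)*h' with inner function h(x) = - 5 x^{2} - x - \frac{3}{2}; substituting u = h(x) collapses the integral.
A general antiderivative is - \frac{\left(- 5 x^{2} - x - \frac{3}{2}\right)^{2}}{4} + C.
The condition gives C = - \frac{25}{16} - (- \frac{9}{16}) = -1.
So G(x) = - \frac{25 x^{4}}{4} - \frac{5 x^{3}}{2} - 4 x^{2} - \frac{3 x}{4} - \frac{25}{16}.
Check: d/dx[- \frac{25 x^{4}}{4} - \frac{5 x^{3}}{2} - 4 x^{2} - \frac{3 x}{4} - \frac{25}{16}] = - 25 x^{3} - \frac{15 x^{2}}{2} - 8 x - \frac{3}{4}, which equals G'(x).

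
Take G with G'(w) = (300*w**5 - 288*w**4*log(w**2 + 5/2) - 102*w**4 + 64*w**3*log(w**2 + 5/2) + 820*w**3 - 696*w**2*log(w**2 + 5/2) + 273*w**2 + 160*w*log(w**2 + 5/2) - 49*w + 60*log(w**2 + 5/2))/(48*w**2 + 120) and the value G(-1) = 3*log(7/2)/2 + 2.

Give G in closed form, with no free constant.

Recover the given G'(w) by differentiating a candidate G(w); any mismatch rules it out.
A general antiderivative is (5*w**2/4 + w/4)**2 - (2*w**3 - 2*w**2/3 - w/2 + 2/3)*log(w**2 + 5/2) + C.
The condition gives C = 3*log(7/2)/2 + 2 - (1 + 3*log(7/2)/2) = 1.
So G(w) = (5*w**2/4 + w/4)**2 - (2*w**3 - 2*w**2/3 - w/2 + 2/3)*log(w**2 + 5/2) + 1.
Check: d/dw[(5*w**2/4 + w/4)**2 - (2*w**3 - 2*w**2/3 - w/2 + 2/3)*log(w**2 + 5/2) + 1] = (300*w**5 - 288*w**4*log(w**2 + 5/2) - 102*w**4 + 64*w**3*log(w**2 + 5/2) + 820*w**3 - 696*w**2*log(w**2 + 5/2) + 273*w**2 + 160*w*log(w**2 + 5/2) - 49*w + 60*log(w**2 + 5/2))/(48*w**2 + 120) = G'(w).

G(w) = (5*w**2/4 + w/4)**2 - (2*w**3 - 2*w**2/3 - w/2 + 2/3)*log(w**2 + 5/2) + 1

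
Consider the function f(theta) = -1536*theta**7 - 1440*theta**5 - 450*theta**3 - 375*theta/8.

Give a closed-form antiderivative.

An antiderivative is F(theta) = -192*theta**8 - 240*theta**6 - 225*theta**4/2 - 375*theta**2/16.

f matches the chain-rule pattern g'(h)*h' with inner function h(theta) = -4*theta**2 - 5/4; substituting u = h(theta) collapses the integral.
Check: d/dtheta[-192*theta**8 - 240*theta**6 - 225*theta**4/2 - 375*theta**2/16] = -1536*theta**7 - 1440*theta**5 - 450*theta**3 - 375*theta/8 = f(theta).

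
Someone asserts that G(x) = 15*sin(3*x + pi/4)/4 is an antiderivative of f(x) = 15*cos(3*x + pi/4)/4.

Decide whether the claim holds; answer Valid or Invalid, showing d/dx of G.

Invalid: d/dx[G] - f = 15*cos(3*x + pi/4)/2, which is not 0.

d/dx[G] = 45*cos(3*x + pi/4)/4
d/dx[G] - f(x) = 15*cos(3*x + pi/4)/2 != 0.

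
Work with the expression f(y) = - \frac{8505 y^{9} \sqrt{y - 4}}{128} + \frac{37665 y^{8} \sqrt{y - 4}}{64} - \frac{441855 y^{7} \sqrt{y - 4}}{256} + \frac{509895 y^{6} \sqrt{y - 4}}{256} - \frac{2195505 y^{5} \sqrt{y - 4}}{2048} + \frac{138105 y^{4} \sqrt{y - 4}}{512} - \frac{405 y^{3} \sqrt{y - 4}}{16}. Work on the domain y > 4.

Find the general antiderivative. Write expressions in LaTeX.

f has the shape u'v + uv' for u = - \frac{5 \left(y - 4\right)^{\frac{5}{2}}}{4} and v = \left(\frac{3 y^{2}}{2} - \frac{3 y}{4}\right)^{4} — it is the derivative of the product u*v.
Check: d/dy[- \frac{405 y^{4} \left(y - 4\right)^{\frac{5}{2}} \left(2 y - 1\right)^{4}}{1024}] = - \frac{8505 y^{9} \sqrt{y - 4}}{128} + \frac{37665 y^{8} \sqrt{y - 4}}{64} - \frac{441855 y^{7} \sqrt{y - 4}}{256} + \frac{509895 y^{6} \sqrt{y - 4}}{256} - \frac{2195505 y^{5} \sqrt{y - 4}}{2048} + \frac{138105 y^{4} \sqrt{y - 4}}{512} - \frac{405 y^{3} \sqrt{y - 4}}{16} = f(y).

F(y) = - \frac{405 y^{4} \left(y - 4\right)^{\frac{5}{2}} \left(2 y - 1\right)^{4}}{1024} + C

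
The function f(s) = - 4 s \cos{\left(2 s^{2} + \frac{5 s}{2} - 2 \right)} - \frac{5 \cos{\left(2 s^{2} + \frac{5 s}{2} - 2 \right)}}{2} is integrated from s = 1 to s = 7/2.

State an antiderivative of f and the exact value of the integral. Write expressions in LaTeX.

Antiderivative: F(s) = - \sin{\left(2 s^{2} + \frac{5 s}{2} - 2 \right)}; value = - \sin{\left(\frac{125}{4} \right)} + \sin{\left(\frac{5}{2} \right)}

f matches the chain-rule pattern g'(h)*h' with inner function h(s) = 2 s^{2} + \frac{5 s}{2} - 2; substituting u = h(s) collapses the integral.
F(s) = - \sin{\left(2 s^{2} + \frac{5 s}{2} - 2 \right)} is an antiderivative of f.
Check: d/ds[- \sin{\left(2 s^{2} + \frac{5 s}{2} - 2 \right)}] = - 4 s \cos{\left(2 s^{2} + \frac{5 s}{2} - 2 \right)} - \frac{5 \cos{\left(2 s^{2} + \frac{5 s}{2} - 2 \right)}}{2} = f(s).
F(7/2) = - \sin{\left(\frac{125}{4} \right)}; F(1) = - \sin{\left(\frac{5}{2} \right)}.
Integral = F(7/2) - F(1) = - \sin{\left(\frac{125}{4} \right)} + \sin{\left(\frac{5}{2} \right)}.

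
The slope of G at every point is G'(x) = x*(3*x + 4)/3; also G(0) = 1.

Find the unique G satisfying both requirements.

G(x) = x**3/3 + 2*x**2/3 + 1

A candidate passes only if d/dx[G] lands on the given G'(x) exactly.
A general antiderivative is x**3/3 + 2*x**2/3 + C.
The condition gives C = 1 - (0) = 1.
So G(x) = x**3/3 + 2*x**2/3 + 1.
Check: d/dx[x**3/3 + 2*x**2/3 + 1] = x**2 + 4*x/3, which equals G'(x).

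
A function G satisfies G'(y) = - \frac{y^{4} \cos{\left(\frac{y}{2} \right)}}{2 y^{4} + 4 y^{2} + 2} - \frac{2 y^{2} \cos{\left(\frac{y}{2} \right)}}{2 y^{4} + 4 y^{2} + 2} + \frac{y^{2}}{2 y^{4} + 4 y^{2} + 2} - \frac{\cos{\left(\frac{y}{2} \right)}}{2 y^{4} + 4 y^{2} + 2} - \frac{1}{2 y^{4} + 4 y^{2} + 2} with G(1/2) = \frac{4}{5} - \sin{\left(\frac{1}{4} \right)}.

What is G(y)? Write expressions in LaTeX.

G(y) = \frac{- 2 y^{2} \sin{\left(\frac{y}{2} \right)} + 2 y^{2} - y - 2 \sin{\left(\frac{y}{2} \right)} + 2}{2 y^{2} + 2}

Integrate term by term and add the pieces.
A general antiderivative is - \frac{y}{2 \left(y^{2} + 1\right)} - \sin{\left(\frac{y}{2} \right)} + C.
The condition gives C = \frac{4}{5} - \sin{\left(\frac{1}{4} \right)} - (- \sin{\left(\frac{1}{4} \right)} - \frac{1}{5}) = 1.
So G(y) = \frac{- 2 y^{2} \sin{\left(\frac{y}{2} \right)} + 2 y^{2} - y - 2 \sin{\left(\frac{y}{2} \right)} + 2}{2 y^{2} + 2}.
Check: d/dy[\frac{- 2 y^{2} \sin{\left(\frac{y}{2} \right)} + 2 y^{2} - y - 2 \sin{\left(\frac{y}{2} \right)} + 2}{2 y^{2} + 2}] = \frac{- y^{4} \cos{\left(\frac{y}{2} \right)} - 2 y^{2} \cos{\left(\frac{y}{2} \right)} + y^{2} - \cos{\left(\frac{y}{2} \right)} - 1}{2 y^{4} + 4 y^{2} + 2}, which equals G'(y).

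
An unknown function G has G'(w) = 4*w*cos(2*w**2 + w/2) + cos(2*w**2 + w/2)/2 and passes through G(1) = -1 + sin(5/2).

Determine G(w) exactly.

G'(w) matches the chain-rule pattern g'(h)*h' with inner function h(w) = 2*w**2 + w/2; substituting u = h(w) collapses the integral.
A general antiderivative is sin(2*w**2 + w/2) + C.
The condition gives C = -1 + sin(5/2) - (sin(5/2)) = -1.
So G(w) = sin(2*w**2 + w/2) - 1.
Check: d/dw[sin(2*w**2 + w/2) - 1] = 4*w*cos(2*w**2 + w/2) + cos(2*w**2 + w/2)/2 = G'(w).

G(w) = sin(2*w**2 + w/2) - 1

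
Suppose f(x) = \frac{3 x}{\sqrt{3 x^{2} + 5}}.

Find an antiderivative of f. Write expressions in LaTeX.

An antiderivative is F(x) = \sqrt{3 x^{2} + 5}.

f matches the chain-rule pattern g'(h)*h' with inner function h(x) = 3 x^{2} + 5; substituting u = h(x) collapses the integral.
Check: d/dx[\sqrt{3 x^{2} + 5}] = \frac{3 x}{\sqrt{3 x^{2} + 5}} = f(x).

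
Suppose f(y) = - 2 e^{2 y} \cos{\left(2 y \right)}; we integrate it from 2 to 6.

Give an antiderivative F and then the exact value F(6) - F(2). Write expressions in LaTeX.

Since d/dy undoes antidifferentiation here, F'(y) = f(y) is required of F(y).
F(y) = - \frac{\left(\sin{\left(2 y \right)} + \cos{\left(2 y \right)}\right) e^{2 y}}{2} is an antiderivative of f.
Check: d/dy[- \frac{\left(\sin{\left(2 y \right)} + \cos{\left(2 y \right)}\right) e^{2 y}}{2}] = - 2 e^{2 y} \cos{\left(2 y \right)} = f(y).
F(6) = - \frac{e^{12} \cos{\left(12 \right)}}{2} - \frac{e^{12} \sin{\left(12 \right)}}{2}; F(2) = - \frac{e^{4} \cos{\left(4 \right)}}{2} - \frac{e^{4} \sin{\left(4 \right)}}{2}.
Integral = F(6) - F(2) = - \frac{e^{12} \cos{\left(12 \right)}}{2} + \frac{e^{4} \sin{\left(4 \right)}}{2} + \frac{e^{4} \cos{\left(4 \right)}}{2} - \frac{e^{12} \sin{\left(12 \right)}}{2}.

Antiderivative: F(y) = - \frac{\left(\sin{\left(2 y \right)} + \cos{\left(2 y \right)}\right) e^{2 y}}{2}; value = - \frac{e^{12} \cos{\left(12 \right)}}{2} + \frac{e^{4} \sin{\left(4 \right)}}{2} + \frac{e^{4} \cos{\left(4 \right)}}{2} - \frac{e^{12} \sin{\left(12 \right)}}{2}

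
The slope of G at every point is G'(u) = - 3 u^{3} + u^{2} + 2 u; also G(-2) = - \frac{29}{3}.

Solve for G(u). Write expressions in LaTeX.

Integrate term by term and add the pieces.
A general antiderivative is - \frac{3 u^{4}}{4} + \frac{u^{3}}{3} + u^{2} + C.
The condition gives C = - \frac{29}{3} - (- \frac{32}{3}) = 1.
So G(u) = - \frac{9 u^{4} - 4 u^{3} - 12 u^{2} - 12}{12}.
Check: d/du[- \frac{9 u^{4} - 4 u^{3} - 12 u^{2} - 12}{12}] = - 3 u^{3} + u^{2} + 2 u = G'(u).

G(u) = - \frac{9 u^{4} - 4 u^{3} - 12 u^{2} - 12}{12}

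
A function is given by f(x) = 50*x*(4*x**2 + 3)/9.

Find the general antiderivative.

F(x) = 50*x**4/9 + 25*x**2/3 + C

The substitution u = 5*x**2/3 + 5/4 works: f is exactly (dF/du)*(du/dx) for that inner function.
Check: d/dx[50*x**4/9 + 25*x**2/3] = 200*x**3/9 + 50*x/3, which equals f(x).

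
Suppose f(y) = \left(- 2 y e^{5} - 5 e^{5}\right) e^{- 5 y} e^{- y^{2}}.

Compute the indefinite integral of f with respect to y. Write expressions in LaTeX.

F(y) = e^{5} e^{- 5 y} e^{- y^{2}} + C

The substitution u = - y^{2} - 5 y + 5 works: f is exactly (dF/du)*(du/dy) for that inner function.
Check: d/dy[e^{5} e^{- 5 y} e^{- y^{2}}] = \left(- 2 y e^{5} - 5 e^{5}\right) e^{- 5 y} e^{- y^{2}} = f(y).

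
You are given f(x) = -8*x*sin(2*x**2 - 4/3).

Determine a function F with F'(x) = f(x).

f matches the chain-rule pattern g'(h)*h' with inner function h(x) = 2*x**2 - 4/3; substituting u = h(x) collapses the integral.
Check: d/dx[2*cos(2*x**2 - 4/3)] = -8*x*sin(2*x**2 - 4/3) = f(x).

An antiderivative is F(x) = 2*cos(2*x**2 - 4/3).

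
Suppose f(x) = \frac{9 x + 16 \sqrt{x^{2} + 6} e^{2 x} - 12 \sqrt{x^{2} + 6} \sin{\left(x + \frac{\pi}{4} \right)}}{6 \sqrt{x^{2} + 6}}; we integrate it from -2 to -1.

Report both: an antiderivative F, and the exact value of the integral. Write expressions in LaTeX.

A first test for any F(x): its x-derivative must equal f(x) identically.
F(x) = \frac{3 \sqrt{x^{2} + 6}}{2} + \frac{4 e^{2 x}}{3} + 2 \cos{\left(x + \frac{\pi}{4} \right)} is an antiderivative of f.
Check: d/dx[\frac{3 \sqrt{x^{2} + 6}}{2} + \frac{4 e^{2 x}}{3} + 2 \cos{\left(x + \frac{\pi}{4} \right)}] = \frac{9 x + 16 \sqrt{x^{2} + 6} e^{2 x} - 12 \sqrt{x^{2} + 6} \sin{\left(x + \frac{\pi}{4} \right)}}{6 \sqrt{x^{2} + 6}} = f(x).
F(-1) = \frac{4}{3 e^{2}} + 2 \sin{\left(\frac{\pi}{4} + 1 \right)} + \frac{3 \sqrt{7}}{2}; F(-2) = \frac{4}{3 e^{4}} + 2 \sin{\left(\frac{\pi}{4} + 2 \right)} + \frac{3 \sqrt{10}}{2}.
Integral = F(-1) - F(-2) = - \frac{3 \sqrt{10}}{2} - 2 \sin{\left(\frac{\pi}{4} + 2 \right)} - \frac{4}{3 e^{4}} + \frac{4}{3 e^{2}} + 2 \sin{\left(\frac{\pi}{4} + 1 \right)} + \frac{3 \sqrt{7}}{2}.

Antiderivative: F(x) = \frac{3 \sqrt{x^{2} + 6}}{2} + \frac{4 e^{2 x}}{3} + 2 \cos{\left(x + \frac{\pi}{4} \right)}; value = - \frac{3 \sqrt{10}}{2} - 2 \sin{\left(\frac{\pi}{4} + 2 \right)} - \frac{4}{3 e^{4}} + \frac{4}{3 e^{2}} + 2 \sin{\left(\frac{\pi}{4} + 1 \right)} + \frac{3 \sqrt{7}}{2}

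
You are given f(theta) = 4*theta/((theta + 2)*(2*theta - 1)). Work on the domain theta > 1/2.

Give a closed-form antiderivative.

Factor the denominator ((theta + 2)*(2*theta - 1)) and decompose: f = 4/(5*(2*theta - 1)) + 8/(5*(theta + 2)); each piece integrates to a log, atan, or power term.
Check: d/dtheta[2*log(theta - 1/2)/5 + 8*log(theta + 2)/5] = 4*theta/(2*theta**2 + 3*theta - 2), which equals f(theta).

An antiderivative is F(theta) = 2*log(theta - 1/2)/5 + 8*log(theta + 2)/5.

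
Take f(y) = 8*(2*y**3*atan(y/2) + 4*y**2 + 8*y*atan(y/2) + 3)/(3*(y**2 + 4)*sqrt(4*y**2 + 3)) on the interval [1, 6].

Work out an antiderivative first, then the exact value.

Antiderivative: F(y) = 4*sqrt(4*y**2 + 3)*atan(y/2)/3; value = -4*sqrt(7)*atan(1/2)/3 + 28*sqrt(3)*atan(3)/3

f has the shape u'v + uv' for u = 4*sqrt(4*y**2 + 3)/3 and v = atan(y/2) — it is the derivative of the product u*v.
F(y) = 4*sqrt(4*y**2 + 3)*atan(y/2)/3 is an antiderivative of f.
Check: d/dy[4*sqrt(4*y**2 + 3)*atan(y/2)/3] = (16*y**3*atan(y/2) + 32*y**2 + 64*y*atan(y/2) + 24)/(3*y**2*sqrt(4*y**2 + 3) + 12*sqrt(4*y**2 + 3)), which equals f(y).
F(6) = 28*sqrt(3)*atan(3)/3; F(1) = 4*sqrt(7)*atan(1/2)/3.
Integral = F(6) - F(1) = -4*sqrt(7)*atan(1/2)/3 + 28*sqrt(3)*atan(3)/3.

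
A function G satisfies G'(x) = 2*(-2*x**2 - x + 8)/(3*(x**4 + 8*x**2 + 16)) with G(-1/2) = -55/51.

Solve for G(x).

G'(x) has the shape u'v + uv' for u = 1/(3*x**2/2 + 6) and v = 2*x + 1/2 — it is the derivative of the product u*v.
A general antiderivative is (2*x + 1/2)/(3*x**2/2 + 6) + C.
The condition gives C = -55/51 - (-4/51) = -1.
So G(x) = (-3*x**2 + 4*x - 11)/(3*(x**2 + 4)).
Check: d/dx[(-3*x**2 + 4*x - 11)/(3*(x**2 + 4))] = (-4*x**2 - 2*x + 16)/(3*x**4 + 24*x**2 + 48), which equals G'(x).

G(x) = (-3*x**2 + 4*x - 11)/(3*(x**2 + 4))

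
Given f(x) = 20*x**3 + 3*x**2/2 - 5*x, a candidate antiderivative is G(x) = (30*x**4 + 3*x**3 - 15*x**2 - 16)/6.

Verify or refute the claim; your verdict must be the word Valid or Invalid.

d/dx[G] = 20*x**3 + 3*x**2/2 - 5*x
This equals f(x) exactly, so the claim holds.

Valid: G'(x) = f(x).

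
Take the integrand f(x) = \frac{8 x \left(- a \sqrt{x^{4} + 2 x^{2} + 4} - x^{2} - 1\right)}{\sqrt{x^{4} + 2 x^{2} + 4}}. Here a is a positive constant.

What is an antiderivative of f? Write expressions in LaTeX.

An antiderivative F(x) passes only if d/dx[F] lands on f(x) exactly.
Check: d/dx[- 4 a x^{2} - 4 \sqrt{x^{4} + 2 x^{2} + 4}] = \frac{- 8 a x \sqrt{x^{4} + 2 x^{2} + 4} - 8 x^{3} - 8 x}{\sqrt{x^{4} + 2 x^{2} + 4}}, which equals f(x).

An antiderivative is F(x) = - 4 a x^{2} - 4 \sqrt{x^{4} + 2 x^{2} + 4}.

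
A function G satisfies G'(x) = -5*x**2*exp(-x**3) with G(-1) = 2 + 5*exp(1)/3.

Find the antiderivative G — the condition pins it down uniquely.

G(x) = 2 + 5*exp(-x**3)/3

The substitution u = -x**3 works: G'(x) is exactly (dG/du)*(du/dx) for that inner function.
A general antiderivative is 5*exp(-x**3)/3 + C.
The condition gives C = 2 + 5*exp(1)/3 - (5*exp(1)/3) = 2.
So G(x) = 2 + 5*exp(-x**3)/3.
Check: d/dx[2 + 5*exp(-x**3)/3] = -5*x**2*exp(-x**3) = G'(x).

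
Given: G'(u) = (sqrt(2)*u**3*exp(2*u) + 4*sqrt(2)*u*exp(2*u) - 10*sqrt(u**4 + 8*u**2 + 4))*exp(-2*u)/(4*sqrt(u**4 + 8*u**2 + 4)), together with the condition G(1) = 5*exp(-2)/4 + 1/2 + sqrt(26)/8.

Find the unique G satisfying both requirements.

G(u) = sqrt(2)*(sqrt(u**4 + 8*u**2 + 4)*exp(2*u) + 2*sqrt(2)*exp(2*u) + 5*sqrt(2))*exp(-2*u)/8

Since d/du undoes antidifferentiation here, G(u) must give back the stated G'(u).
A general antiderivative is sqrt(u**4/2 + 4*u**2 + 2)/4 + 5*exp(-2*u)/4 + C.
The condition gives C = 5*exp(-2)/4 + 1/2 + sqrt(26)/8 - (5*exp(-2)/4 + sqrt(26)/8) = 1/2.
So G(u) = sqrt(2)*(sqrt(u**4 + 8*u**2 + 4)*exp(2*u) + 2*sqrt(2)*exp(2*u) + 5*sqrt(2))*exp(-2*u)/8.
Check: d/du[sqrt(2)*(sqrt(u**4 + 8*u**2 + 4)*exp(2*u) + 2*sqrt(2)*exp(2*u) + 5*sqrt(2))*exp(-2*u)/8] = (sqrt(2)*u**3*exp(2*u) + 4*sqrt(2)*u*exp(2*u) - 10*sqrt(u**4 + 8*u**2 + 4))*exp(-2*u)/(4*sqrt(u**4 + 8*u**2 + 4)) = G'(u).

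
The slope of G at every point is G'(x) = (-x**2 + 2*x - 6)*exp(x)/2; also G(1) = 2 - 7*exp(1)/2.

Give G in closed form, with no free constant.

G(x) = -x**2*exp(x)/2 + 2*x*exp(x) - 5*exp(x) + 2

Recognize the product-rule pattern: G'(x) = u'v + uv' with u = -x**2/2 + 2*x - 5, v = exp(x), so integration by parts undoes it.
A general antiderivative is (-x**2 + 4*x - 10)*exp(x)/2 + C.
The condition gives C = 2 - 7*exp(1)/2 - (-7*exp(1)/2) = 2.
So G(x) = -x**2*exp(x)/2 + 2*x*exp(x) - 5*exp(x) + 2.
Check: d/dx[-x**2*exp(x)/2 + 2*x*exp(x) - 5*exp(x) + 2] = -x**2*exp(x)/2 + x*exp(x) - 3*exp(x), which equals G'(x).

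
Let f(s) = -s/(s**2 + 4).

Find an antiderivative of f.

The substitution u = s**2 + 4 works: f is exactly (dF/du)*(du/ds) for that inner function.
Check: d/ds[-log(s**2 + 4)/2] = -s/(s**2 + 4) = f(s).

An antiderivative is F(s) = -log(s**2 + 4)/2.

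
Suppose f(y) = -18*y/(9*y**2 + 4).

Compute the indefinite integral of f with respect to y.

F(y) = -log(3*y**2/2 + 2/3) + C

The substitution u = 3*y**2/2 + 2/3 works: f is exactly (dF/du)*(du/dy) for that inner function.
Check: d/dy[-log(3*y**2/2 + 2/3)] = -18*y/(9*y**2 + 4) = f(y).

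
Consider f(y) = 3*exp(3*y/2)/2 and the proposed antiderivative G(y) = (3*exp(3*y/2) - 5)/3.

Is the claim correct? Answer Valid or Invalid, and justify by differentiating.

Valid: G'(y) = f(y).

d/dy[G] = 3*exp(3*y/2)/2
This equals f(y) exactly, so the claim holds.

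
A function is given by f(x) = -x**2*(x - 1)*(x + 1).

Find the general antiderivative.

Recover f(x) by differentiating a candidate F(x); any mismatch rules it out.
Check: d/dx[-x**5/5 + x**3/3] = -x**4 + x**2, which equals f(x).

F(x) = -x**5/5 + x**3/3 + C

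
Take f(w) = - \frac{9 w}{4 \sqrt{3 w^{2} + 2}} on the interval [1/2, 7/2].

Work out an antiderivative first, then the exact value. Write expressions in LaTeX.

Antiderivative: F(w) = - \frac{3 \sqrt{3 w^{2} + 2}}{4}; value = - \frac{3 \sqrt{155}}{8} + \frac{3 \sqrt{11}}{8}

f matches the chain-rule pattern g'(h)*h' with inner function h(w) = 3 w^{2} + 2; substituting u = h(w) collapses the integral.
F(w) = - \frac{3 \sqrt{3 w^{2} + 2}}{4} is an antiderivative of f.
Check: d/dw[- \frac{3 \sqrt{3 w^{2} + 2}}{4}] = - \frac{9 w}{4 \sqrt{3 w^{2} + 2}} = f(w).
F(7/2) = - \frac{3 \sqrt{155}}{8}; F(1/2) = - \frac{3 \sqrt{11}}{8}.
Integral = F(7/2) - F(1/2) = - \frac{3 \sqrt{155}}{8} + \frac{3 \sqrt{11}}{8}.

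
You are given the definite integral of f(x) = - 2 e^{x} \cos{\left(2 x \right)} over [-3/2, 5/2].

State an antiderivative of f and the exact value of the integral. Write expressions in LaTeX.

Antiderivative: F(x) = \frac{2 \left(- 2 \sin{\left(2 x \right)} - \cos{\left(2 x \right)}\right) e^{x}}{5}; value = - \frac{2 e^{\frac{5}{2}} \cos{\left(5 \right)}}{5} + \frac{2 \cos{\left(3 \right)}}{5 e^{\frac{3}{2}}} - \frac{4 \sin{\left(3 \right)}}{5 e^{\frac{3}{2}}} - \frac{4 e^{\frac{5}{2}} \sin{\left(5 \right)}}{5}

Recover f(x) by differentiating a candidate F(x); any mismatch rules it out.
F(x) = \frac{2 \left(- 2 \sin{\left(2 x \right)} - \cos{\left(2 x \right)}\right) e^{x}}{5} is an antiderivative of f.
Check: d/dx[\frac{2 \left(- 2 \sin{\left(2 x \right)} - \cos{\left(2 x \right)}\right) e^{x}}{5}] = - 2 e^{x} \cos{\left(2 x \right)} = f(x).
F(5/2) = - \frac{2 e^{\frac{5}{2}} \cos{\left(5 \right)}}{5} - \frac{4 e^{\frac{5}{2}} \sin{\left(5 \right)}}{5}; F(-3/2) = \frac{4 \sin{\left(3 \right)}}{5 e^{\frac{3}{2}}} - \frac{2 \cos{\left(3 \right)}}{5 e^{\frac{3}{2}}}.
Integral = F(5/2) - F(-3/2) = - \frac{2 e^{\frac{5}{2}} \cos{\left(5 \right)}}{5} + \frac{2 \cos{\left(3 \right)}}{5 e^{\frac{3}{2}}} - \frac{4 \sin{\left(3 \right)}}{5 e^{\frac{3}{2}}} - \frac{4 e^{\frac{5}{2}} \sin{\left(5 \right)}}{5}.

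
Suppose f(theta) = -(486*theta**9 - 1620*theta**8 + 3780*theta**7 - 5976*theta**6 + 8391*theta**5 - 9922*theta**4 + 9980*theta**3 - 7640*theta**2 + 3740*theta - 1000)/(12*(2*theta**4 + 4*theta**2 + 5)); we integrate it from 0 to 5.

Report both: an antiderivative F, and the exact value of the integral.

Antiderivative: F(theta) = (-(9*theta**2 - 12*theta + 10)**3 + 360*log(theta**4 + 2*theta**2 + 5/2))/216; value = -595375/24 - 5*log(5/2)/3 + 5*log(1355/2)/3

A candidate is checked by its d/dtheta: the result must match f(theta).
F(theta) = (-(9*theta**2 - 12*theta + 10)**3 + 360*log(theta**4 + 2*theta**2 + 5/2))/216 is an antiderivative of f.
Check: d/dtheta[(-(9*theta**2 - 12*theta + 10)**3 + 360*log(theta**4 + 2*theta**2 + 5/2))/216] = (-486*theta**9 + 1620*theta**8 - 3780*theta**7 + 5976*theta**6 - 8391*theta**5 + 9922*theta**4 - 9980*theta**3 + 7640*theta**2 - 3740*theta + 1000)/(24*theta**4 + 48*theta**2 + 60), which equals f(theta).
F(5) = -5359375/216 + 5*log(1355/2)/3; F(0) = -125/27 + 5*log(5/2)/3.
Integral = F(5) - F(0) = -595375/24 - 5*log(5/2)/3 + 5*log(1355/2)/3.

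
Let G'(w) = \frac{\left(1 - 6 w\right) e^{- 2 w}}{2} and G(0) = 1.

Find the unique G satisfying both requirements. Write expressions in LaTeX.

G'(w) has the shape u'v + uv' for u = \frac{3 w}{2} + \frac{1}{2} and v = e^{- 2 w} — it is the derivative of the product u*v.
A general antiderivative is \frac{\left(3 w + 1\right) e^{- 2 w}}{2} + C.
The condition gives C = 1 - (\frac{1}{2}) = \frac{1}{2}.
So G(w) = \frac{\left(3 w + e^{2 w} + 1\right) e^{- 2 w}}{2}.
Check: d/dw[\frac{\left(3 w + e^{2 w} + 1\right) e^{- 2 w}}{2}] = \frac{\left(1 - 6 w\right) e^{- 2 w}}{2} = G'(w).

G(w) = \frac{\left(3 w + e^{2 w} + 1\right) e^{- 2 w}}{2}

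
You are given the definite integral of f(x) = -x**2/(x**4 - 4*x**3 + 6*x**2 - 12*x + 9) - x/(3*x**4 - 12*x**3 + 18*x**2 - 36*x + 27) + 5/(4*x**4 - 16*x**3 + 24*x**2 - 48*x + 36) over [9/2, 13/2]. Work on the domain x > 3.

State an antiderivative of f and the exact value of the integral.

Antiderivative: F(x) = -35*log(x - 3)/96 + log(x - 1)/96 + 17*log(x**2 + 3)/96 + sqrt(3)*atan(sqrt(3)*x/3)/36; value = -17*log(93/4)/96 - 3*log(7/2)/8 - sqrt(3)*atan(3*sqrt(3)/2)/36 + log(11/2)/96 + sqrt(3)*atan(13*sqrt(3)/6)/36 + 35*log(3/2)/96 + 17*log(181/4)/96

Factor the denominator (12*(x - 3)*(x - 1)*(x**2 + 3)) and decompose: f = (17*x + 4)/(48*(x**2 + 3)) + 1/(96*(x - 1)) - 35/(96*(x - 3)); each piece integrates to a log, atan, or power term.
F(x) = -35*log(x - 3)/96 + log(x - 1)/96 + 17*log(x**2 + 3)/96 + sqrt(3)*atan(sqrt(3)*x/3)/36 is an antiderivative of f.
Check: d/dx[-35*log(x - 3)/96 + log(x - 1)/96 + 17*log(x**2 + 3)/96 + sqrt(3)*atan(sqrt(3)*x/3)/36] = (-12*x**2 - 4*x + 15)/(12*x**4 - 48*x**3 + 72*x**2 - 144*x + 108), which equals f(x).
F(13/2) = -35*log(7/2)/96 + log(11/2)/96 + sqrt(3)*atan(13*sqrt(3)/6)/36 + 17*log(181/4)/96; F(9/2) = -35*log(3/2)/96 + log(7/2)/96 + sqrt(3)*atan(3*sqrt(3)/2)/36 + 17*log(93/4)/96.
Integral = F(13/2) - F(9/2) = -17*log(93/4)/96 - 3*log(7/2)/8 - sqrt(3)*atan(3*sqrt(3)/2)/36 + log(11/2)/96 + sqrt(3)*atan(13*sqrt(3)/6)/36 + 35*log(3/2)/96 + 17*log(181/4)/96.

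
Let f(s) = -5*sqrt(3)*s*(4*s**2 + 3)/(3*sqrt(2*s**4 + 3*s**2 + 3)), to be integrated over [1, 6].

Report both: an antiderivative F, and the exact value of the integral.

Antiderivative: F(s) = -5*sqrt(3)*sqrt(2*s**4 + 3*s**2 + 3)/3; value = -5*sqrt(901) + 10*sqrt(6)/3

f matches the chain-rule pattern g'(h)*h' with inner function h(s) = 2*s**4/3 + s**2 + 1; substituting u = h(s) collapses the integral.
F(s) = -5*sqrt(3)*sqrt(2*s**4 + 3*s**2 + 3)/3 is an antiderivative of f.
Check: d/ds[-5*sqrt(3)*sqrt(2*s**4 + 3*s**2 + 3)/3] = (-20*sqrt(3)*s**3 - 15*sqrt(3)*s)/(3*sqrt(2*s**4 + 3*s**2 + 3)), which equals f(s).
F(6) = -5*sqrt(901); F(1) = -10*sqrt(6)/3.
Integral = F(6) - F(1) = -5*sqrt(901) + 10*sqrt(6)/3.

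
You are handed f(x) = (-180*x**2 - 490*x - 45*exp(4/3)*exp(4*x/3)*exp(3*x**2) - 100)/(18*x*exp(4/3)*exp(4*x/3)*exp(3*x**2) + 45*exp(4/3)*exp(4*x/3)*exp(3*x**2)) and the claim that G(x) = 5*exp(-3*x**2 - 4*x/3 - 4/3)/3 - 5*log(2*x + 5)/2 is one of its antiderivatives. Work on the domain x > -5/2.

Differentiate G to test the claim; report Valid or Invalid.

Valid - the claim checks out under differentiation.

d/dx[G] = (-180*x**2 - 490*x - 45*exp(4/3)*exp(4*x/3)*exp(3*x**2) - 100)/(18*x*exp(4/3)*exp(4*x/3)*exp(3*x**2) + 45*exp(4/3)*exp(4*x/3)*exp(3*x**2))
This equals f(x) exactly, so the claim holds.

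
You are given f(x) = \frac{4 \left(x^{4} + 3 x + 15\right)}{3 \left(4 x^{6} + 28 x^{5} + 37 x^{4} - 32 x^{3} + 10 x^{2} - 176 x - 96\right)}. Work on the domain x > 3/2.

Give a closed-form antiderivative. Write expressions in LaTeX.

The denominator factors as 3 \left(x + 4\right)^{2} \left(2 x - 3\right) \left(2 x + 1\right) \left(x^{2} + 2\right); partial fractions split f into directly integrable pieces: \frac{2 \left(137 x - 143\right)}{4131 \left(x^{2} + 2\right)} - \frac{31}{189 \left(2 x + 1\right)} + \frac{131}{2057 \left(2 x - 3\right)} - \frac{3326}{205821 \left(x + 4\right)} + \frac{74}{297 \left(x + 4\right)^{2}}.
Check: d/dx[\frac{131 \log{\left(x - \frac{3}{2} \right)}}{4114} - \frac{31 \log{\left(x + \frac{1}{2} \right)}}{378} - \frac{3326 \log{\left(x + 4 \right)}}{205821} + \frac{137 \log{\left(x^{2} + 2 \right)}}{4131} - \frac{143 \sqrt{2} \operatorname{atan}{\left(\frac{\sqrt{2} x}{2} \right)}}{4131} - \frac{74}{297 x + 1188}] = \frac{4 x^{4} + 12 x + 60}{12 x^{6} + 84 x^{5} + 111 x^{4} - 96 x^{3} + 30 x^{2} - 528 x - 288}, which equals f(x).

An antiderivative is F(x) = \frac{131 \log{\left(x - \frac{3}{2} \right)}}{4114} - \frac{31 \log{\left(x + \frac{1}{2} \right)}}{378} - \frac{3326 \log{\left(x + 4 \right)}}{205821} + \frac{137 \log{\left(x^{2} + 2 \right)}}{4131} - \frac{143 \sqrt{2} \operatorname{atan}{\left(\frac{\sqrt{2} x}{2} \right)}}{4131} - \frac{74}{297 x + 1188}.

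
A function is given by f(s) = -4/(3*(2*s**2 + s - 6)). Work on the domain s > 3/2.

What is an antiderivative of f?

An antiderivative is F(s) = 4*(-log(s - 3/2) + log(s + 2))/21.

Factor the denominator (3*(s + 2)*(2*s - 3)) and decompose: f = -8/(21*(2*s - 3)) + 4/(21*(s + 2)); each piece integrates to a log, atan, or power term.
Check: d/ds[4*(-log(s - 3/2) + log(s + 2))/21] = -4/(6*s**2 + 3*s - 18), which equals f(s).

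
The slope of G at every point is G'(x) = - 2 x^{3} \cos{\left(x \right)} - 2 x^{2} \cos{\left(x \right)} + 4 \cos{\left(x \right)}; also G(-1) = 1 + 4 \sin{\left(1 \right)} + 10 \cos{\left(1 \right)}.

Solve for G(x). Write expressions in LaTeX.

The integrand splits into summands that can be handled one at a time.
A general antiderivative is - 2 x^{3} \sin{\left(x \right)} - 2 x^{2} \sin{\left(x \right)} - 6 x^{2} \cos{\left(x \right)} + 12 x \sin{\left(x \right)} - 4 x \cos{\left(x \right)} + 8 \sin{\left(x \right)} + 12 \cos{\left(x \right)} + C.
The condition gives C = 1 + 4 \sin{\left(1 \right)} + 10 \cos{\left(1 \right)} - (4 \sin{\left(1 \right)} + 10 \cos{\left(1 \right)}) = 1.
So G(x) = - 2 x^{3} \sin{\left(x \right)} - 2 x^{2} \sin{\left(x \right)} - 6 x^{2} \cos{\left(x \right)} + 12 x \sin{\left(x \right)} - 4 x \cos{\left(x \right)} + 8 \sin{\left(x \right)} + 12 \cos{\left(x \right)} + 1.
Check: d/dx[- 2 x^{3} \sin{\left(x \right)} - 2 x^{2} \sin{\left(x \right)} - 6 x^{2} \cos{\left(x \right)} + 12 x \sin{\left(x \right)} - 4 x \cos{\left(x \right)} + 8 \sin{\left(x \right)} + 12 \cos{\left(x \right)} + 1] = - 2 x^{3} \cos{\left(x \right)} - 2 x^{2} \cos{\left(x \right)} + 4 \cos{\left(x \right)} = G'(x).

G(x) = - 2 x^{3} \sin{\left(x \right)} - 2 x^{2} \sin{\left(x \right)} - 6 x^{2} \cos{\left(x \right)} + 12 x \sin{\left(x \right)} - 4 x \cos{\left(x \right)} + 8 \sin{\left(x \right)} + 12 \cos{\left(x \right)} + 1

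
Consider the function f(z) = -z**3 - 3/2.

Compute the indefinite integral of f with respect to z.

F(z) = -z**4/4 - 3*z/2 + C

Check any antiderivative F(z) by computing F'(z) and comparing it with f(z).
Check: d/dz[-z**4/4 - 3*z/2] = -z**3 - 3/2 = f(z).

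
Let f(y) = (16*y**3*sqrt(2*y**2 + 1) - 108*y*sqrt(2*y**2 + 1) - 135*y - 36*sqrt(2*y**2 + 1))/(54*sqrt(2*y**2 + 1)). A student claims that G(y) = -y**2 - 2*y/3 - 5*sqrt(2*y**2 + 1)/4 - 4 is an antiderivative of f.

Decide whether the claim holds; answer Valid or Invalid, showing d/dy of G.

d/dy[G] = (-12*y*sqrt(2*y**2 + 1) - 15*y - 4*sqrt(2*y**2 + 1))/(6*sqrt(2*y**2 + 1))
d/dy[G] - f(y) = -8*y**3/27 != 0.

Invalid: d/dy[G] - f = -8*y**3/27, which is not 0.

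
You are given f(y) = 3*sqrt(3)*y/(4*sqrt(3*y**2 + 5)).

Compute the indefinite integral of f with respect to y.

F(y) = sqrt(3)*sqrt(3*y**2 + 5)/4 + C

The substitution u = y**2 + 5/3 works: f is exactly (dF/du)*(du/dy) for that inner function.
Check: d/dy[sqrt(3)*sqrt(3*y**2 + 5)/4] = 3*sqrt(3)*y/(4*sqrt(3*y**2 + 5)) = f(y).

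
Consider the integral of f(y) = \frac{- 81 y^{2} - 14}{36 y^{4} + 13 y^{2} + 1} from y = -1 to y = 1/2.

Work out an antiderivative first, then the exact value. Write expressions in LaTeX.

Antiderivative: F(y) = - \frac{5 \operatorname{atan}{\left(2 y \right)}}{2} - 3 \operatorname{atan}{\left(3 y \right)}; value = - 3 \operatorname{atan}{\left(3 \right)} - 3 \operatorname{atan}{\left(\frac{3}{2} \right)} - \frac{5 \operatorname{atan}{\left(2 \right)}}{2} - \frac{5 \pi}{8}

Check any antiderivative F(y) by computing F'(y) and comparing it with f(y).
F(y) = - \frac{5 \operatorname{atan}{\left(2 y \right)}}{2} - 3 \operatorname{atan}{\left(3 y \right)} is an antiderivative of f.
Check: d/dy[- \frac{5 \operatorname{atan}{\left(2 y \right)}}{2} - 3 \operatorname{atan}{\left(3 y \right)}] = \frac{- 81 y^{2} - 14}{36 y^{4} + 13 y^{2} + 1} = f(y).
F(1/2) = - 3 \operatorname{atan}{\left(\frac{3}{2} \right)} - \frac{5 \pi}{8}; F(-1) = \frac{5 \operatorname{atan}{\left(2 \right)}}{2} + 3 \operatorname{atan}{\left(3 \right)}.
Integral = F(1/2) - F(-1) = - 3 \operatorname{atan}{\left(3 \right)} - 3 \operatorname{atan}{\left(\frac{3}{2} \right)} - \frac{5 \operatorname{atan}{\left(2 \right)}}{2} - \frac{5 \pi}{8}.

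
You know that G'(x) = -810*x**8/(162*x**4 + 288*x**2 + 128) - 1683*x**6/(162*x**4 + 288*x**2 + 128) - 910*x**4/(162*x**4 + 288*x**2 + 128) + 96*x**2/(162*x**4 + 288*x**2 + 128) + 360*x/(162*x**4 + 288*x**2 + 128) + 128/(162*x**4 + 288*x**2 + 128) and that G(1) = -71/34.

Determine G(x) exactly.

Integrate term by term and add the pieces.
A general antiderivative is -x**5 - x**3/2 + x - 1 - 5/(3*(3*x**2/2 + 4/3)) + C.
The condition gives C = -71/34 - (-71/34) = 0.
So G(x) = (-18*x**7 - 25*x**5 + 10*x**3 - 18*x**2 + 16*x - 36)/(18*x**2 + 16).
Check: d/dx[(-18*x**7 - 25*x**5 + 10*x**3 - 18*x**2 + 16*x - 36)/(18*x**2 + 16)] = (-810*x**8 - 1683*x**6 - 910*x**4 + 96*x**2 + 360*x + 128)/(162*x**4 + 288*x**2 + 128), which equals G'(x).

G(x) = (-18*x**7 - 25*x**5 + 10*x**3 - 18*x**2 + 16*x - 36)/(18*x**2 + 16)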